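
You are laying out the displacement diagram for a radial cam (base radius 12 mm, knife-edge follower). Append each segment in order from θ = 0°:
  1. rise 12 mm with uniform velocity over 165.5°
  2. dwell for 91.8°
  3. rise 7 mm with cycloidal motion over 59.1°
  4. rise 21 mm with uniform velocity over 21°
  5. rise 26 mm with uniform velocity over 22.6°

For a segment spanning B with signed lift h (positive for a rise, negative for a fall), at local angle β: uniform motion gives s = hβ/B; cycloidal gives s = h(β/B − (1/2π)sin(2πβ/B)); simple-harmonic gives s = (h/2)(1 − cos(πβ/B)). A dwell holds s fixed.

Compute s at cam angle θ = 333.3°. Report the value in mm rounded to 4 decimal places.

seg 1 [0°–165.5°] uniform, h=12: full span → s += 12 → s = 12.0000
seg 2 [165.5°–257.3°] dwell: s stays 12.0000
seg 3 [257.3°–316.4°] cycloidal, h=7: full span → s += 7 → s = 19.0000
seg 4 [316.4°–337.4°] uniform, h=21: θ=333.3° here. β=16.9, B=21. 21·16.9/21 = 16.9000 → s = 35.9000

35.9000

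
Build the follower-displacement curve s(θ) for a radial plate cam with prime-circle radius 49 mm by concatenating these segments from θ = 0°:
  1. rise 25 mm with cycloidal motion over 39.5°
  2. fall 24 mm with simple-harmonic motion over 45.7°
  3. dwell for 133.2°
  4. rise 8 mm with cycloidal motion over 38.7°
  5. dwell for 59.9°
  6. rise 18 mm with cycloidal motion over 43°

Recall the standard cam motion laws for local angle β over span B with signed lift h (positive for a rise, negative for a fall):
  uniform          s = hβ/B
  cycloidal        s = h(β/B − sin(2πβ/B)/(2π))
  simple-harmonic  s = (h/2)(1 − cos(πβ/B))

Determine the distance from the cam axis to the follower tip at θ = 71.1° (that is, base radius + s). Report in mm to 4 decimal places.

seg 1 [0°–39.5°] cycloidal, h=25: full span → s += 25 → s = 25.0000
seg 2 [39.5°–85.2°] simple-harmonic, h=-24: θ=71.1° here. β=31.6, B=45.7. -24/2·(1 − cos(π·0.6915)) = -18.7906 → s = 6.2094
radial distance = base radius + s = 49 + 6.2094 = 55.2094

55.2094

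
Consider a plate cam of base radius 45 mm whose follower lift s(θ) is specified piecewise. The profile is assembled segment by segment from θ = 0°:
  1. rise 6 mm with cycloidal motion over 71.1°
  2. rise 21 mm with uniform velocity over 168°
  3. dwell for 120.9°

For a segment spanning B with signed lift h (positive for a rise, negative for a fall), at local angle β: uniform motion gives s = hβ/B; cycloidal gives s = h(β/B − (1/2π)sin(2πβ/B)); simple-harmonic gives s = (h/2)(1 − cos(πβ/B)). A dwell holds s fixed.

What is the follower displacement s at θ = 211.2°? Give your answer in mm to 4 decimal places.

seg 1 [0°–71.1°] cycloidal, h=6: full span → s += 6 → s = 6.0000
seg 2 [71.1°–239.1°] uniform, h=21: θ=211.2° here. β=140.1, B=168. 21·140.1/168 = 17.5125 → s = 23.5125

23.5125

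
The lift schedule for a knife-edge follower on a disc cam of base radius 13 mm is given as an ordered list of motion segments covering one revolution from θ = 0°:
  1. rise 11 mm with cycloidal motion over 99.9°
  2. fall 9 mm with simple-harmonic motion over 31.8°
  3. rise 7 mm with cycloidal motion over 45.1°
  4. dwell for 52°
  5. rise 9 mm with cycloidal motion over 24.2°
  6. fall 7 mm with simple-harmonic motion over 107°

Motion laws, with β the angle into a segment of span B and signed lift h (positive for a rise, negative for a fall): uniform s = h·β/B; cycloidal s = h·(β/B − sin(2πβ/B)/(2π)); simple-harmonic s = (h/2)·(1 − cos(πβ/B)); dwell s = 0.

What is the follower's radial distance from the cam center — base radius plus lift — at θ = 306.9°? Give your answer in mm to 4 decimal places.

seg 1 [0°–99.9°] cycloidal, h=11: full span → s += 11 → s = 11.0000
seg 2 [99.9°–131.7°] simple-harmonic, h=-9: full span → s += -9 → s = 2.0000
seg 3 [131.7°–176.8°] cycloidal, h=7: full span → s += 7 → s = 9.0000
seg 4 [176.8°–228.8°] dwell: s stays 9.0000
seg 5 [228.8°–253°] cycloidal, h=9: full span → s += 9 → s = 18.0000
seg 6 [253°–360°] simple-harmonic, h=-7: θ=306.9° here. β=53.9, B=107. -7/2·(1 − cos(π·0.5037)) = -3.5411 → s = 14.4589
radial distance = base radius + s = 13 + 14.4589 = 27.4589

27.4589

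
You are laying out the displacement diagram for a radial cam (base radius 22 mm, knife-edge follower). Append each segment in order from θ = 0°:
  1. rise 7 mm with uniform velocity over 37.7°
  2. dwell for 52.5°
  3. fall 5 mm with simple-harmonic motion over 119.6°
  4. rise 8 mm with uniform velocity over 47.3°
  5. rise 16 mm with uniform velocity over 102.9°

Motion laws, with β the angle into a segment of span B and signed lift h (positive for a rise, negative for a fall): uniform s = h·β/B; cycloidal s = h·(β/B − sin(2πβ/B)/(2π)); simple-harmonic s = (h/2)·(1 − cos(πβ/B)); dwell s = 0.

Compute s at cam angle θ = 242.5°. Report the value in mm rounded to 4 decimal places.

seg 1 [0°–37.7°] uniform, h=7: full span → s += 7 → s = 7.0000
seg 2 [37.7°–90.2°] dwell: s stays 7.0000
seg 3 [90.2°–209.8°] simple-harmonic, h=-5: full span → s += -5 → s = 2.0000
seg 4 [209.8°–257.1°] uniform, h=8: θ=242.5° here. β=32.7, B=47.3. 8·32.7/47.3 = 5.5307 → s = 7.5307

7.5307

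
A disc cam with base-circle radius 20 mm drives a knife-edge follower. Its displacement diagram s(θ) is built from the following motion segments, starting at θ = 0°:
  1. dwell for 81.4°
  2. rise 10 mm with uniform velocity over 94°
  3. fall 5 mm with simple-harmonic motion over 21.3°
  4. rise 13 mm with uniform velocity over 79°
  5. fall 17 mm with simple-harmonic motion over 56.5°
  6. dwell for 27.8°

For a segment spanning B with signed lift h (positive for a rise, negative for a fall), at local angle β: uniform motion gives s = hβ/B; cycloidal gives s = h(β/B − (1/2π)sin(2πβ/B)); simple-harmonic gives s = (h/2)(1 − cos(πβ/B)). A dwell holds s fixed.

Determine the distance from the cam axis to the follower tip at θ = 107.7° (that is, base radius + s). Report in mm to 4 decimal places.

seg 1 [0°–81.4°] dwell: s stays 0.0000
seg 2 [81.4°–175.4°] uniform, h=10: θ=107.7° here. β=26.3, B=94. 10·26.3/94 = 2.7979 → s = 2.7979
radial distance = base radius + s = 20 + 2.7979 = 22.7979

22.7979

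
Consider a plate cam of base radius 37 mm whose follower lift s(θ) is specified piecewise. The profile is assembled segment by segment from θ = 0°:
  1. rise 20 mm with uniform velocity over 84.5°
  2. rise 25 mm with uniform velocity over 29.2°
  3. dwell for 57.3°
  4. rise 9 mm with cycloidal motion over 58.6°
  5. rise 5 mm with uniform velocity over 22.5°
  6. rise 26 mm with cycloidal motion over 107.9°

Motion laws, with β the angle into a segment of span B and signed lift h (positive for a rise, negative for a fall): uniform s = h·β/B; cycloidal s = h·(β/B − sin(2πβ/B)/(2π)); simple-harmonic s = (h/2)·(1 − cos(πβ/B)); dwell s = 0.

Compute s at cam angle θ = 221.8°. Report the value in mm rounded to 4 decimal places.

seg 1 [0°–84.5°] uniform, h=20: full span → s += 20 → s = 20.0000
seg 2 [84.5°–113.7°] uniform, h=25: full span → s += 25 → s = 45.0000
seg 3 [113.7°–171°] dwell: s stays 45.0000
seg 4 [171°–229.6°] cycloidal, h=9: θ=221.8° here. β=50.8, B=58.6. 9·(0.8669 − sin(2π·0.8669)/(2π)) = 8.8652 → s = 53.8652

53.8652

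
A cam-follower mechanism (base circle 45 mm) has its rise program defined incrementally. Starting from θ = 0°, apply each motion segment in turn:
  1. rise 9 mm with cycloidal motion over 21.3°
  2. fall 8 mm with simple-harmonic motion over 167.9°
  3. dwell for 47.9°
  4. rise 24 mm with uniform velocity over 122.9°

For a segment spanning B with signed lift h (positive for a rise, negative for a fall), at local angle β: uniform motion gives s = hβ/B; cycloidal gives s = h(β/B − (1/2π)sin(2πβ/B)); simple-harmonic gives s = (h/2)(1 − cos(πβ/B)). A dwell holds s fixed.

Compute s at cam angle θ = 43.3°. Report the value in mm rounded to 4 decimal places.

seg 1 [0°–21.3°] cycloidal, h=9: full span → s += 9 → s = 9.0000
seg 2 [21.3°–189.2°] simple-harmonic, h=-8: θ=43.3° here. β=22, B=167.9. -8/2·(1 − cos(π·0.1310)) = -0.3341 → s = 8.6659

8.6659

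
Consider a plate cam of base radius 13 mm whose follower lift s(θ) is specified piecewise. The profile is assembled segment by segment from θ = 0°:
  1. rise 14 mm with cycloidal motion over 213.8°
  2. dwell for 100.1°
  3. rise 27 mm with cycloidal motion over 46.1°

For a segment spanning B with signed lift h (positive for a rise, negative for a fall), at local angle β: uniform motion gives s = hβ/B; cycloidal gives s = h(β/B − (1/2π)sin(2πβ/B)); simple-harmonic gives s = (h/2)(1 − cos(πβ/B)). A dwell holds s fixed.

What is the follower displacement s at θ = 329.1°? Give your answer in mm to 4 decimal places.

seg 1 [0°–213.8°] cycloidal, h=14: full span → s += 14 → s = 14.0000
seg 2 [213.8°–313.9°] dwell: s stays 14.0000
seg 3 [313.9°–360°] cycloidal, h=27: θ=329.1° here. β=15.2, B=46.1. 27·(0.3297 − sin(2π·0.3297)/(2π)) = 5.1331 → s = 19.1331

19.1331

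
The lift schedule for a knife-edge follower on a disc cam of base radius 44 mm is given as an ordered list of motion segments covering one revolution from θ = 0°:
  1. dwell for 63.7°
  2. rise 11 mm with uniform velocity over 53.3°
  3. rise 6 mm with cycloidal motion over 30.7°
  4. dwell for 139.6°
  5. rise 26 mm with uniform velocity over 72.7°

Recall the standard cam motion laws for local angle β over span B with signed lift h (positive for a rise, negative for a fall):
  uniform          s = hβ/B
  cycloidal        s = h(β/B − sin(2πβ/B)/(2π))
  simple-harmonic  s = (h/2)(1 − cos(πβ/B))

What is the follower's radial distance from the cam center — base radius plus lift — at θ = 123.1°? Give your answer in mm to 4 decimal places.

seg 1 [0°–63.7°] dwell: s stays 0.0000
seg 2 [63.7°–117°] uniform, h=11: full span → s += 11 → s = 11.0000
seg 3 [117°–147.7°] cycloidal, h=6: θ=123.1° here. β=6.1, B=30.7. 6·(0.1987 − sin(2π·0.1987)/(2π)) = 0.2864 → s = 11.2864
radial distance = base radius + s = 44 + 11.2864 = 55.2864

55.2864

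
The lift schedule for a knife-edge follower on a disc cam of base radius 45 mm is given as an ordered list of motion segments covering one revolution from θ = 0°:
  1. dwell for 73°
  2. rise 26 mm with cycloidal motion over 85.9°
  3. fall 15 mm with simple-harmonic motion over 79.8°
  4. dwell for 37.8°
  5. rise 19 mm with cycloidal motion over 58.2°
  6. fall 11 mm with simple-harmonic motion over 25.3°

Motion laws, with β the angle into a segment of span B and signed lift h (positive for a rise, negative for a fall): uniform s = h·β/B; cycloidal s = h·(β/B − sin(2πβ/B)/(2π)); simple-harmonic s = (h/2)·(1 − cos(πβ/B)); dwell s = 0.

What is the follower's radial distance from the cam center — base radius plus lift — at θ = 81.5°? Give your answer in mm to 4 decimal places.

seg 1 [0°–73°] dwell: s stays 0.0000
seg 2 [73°–158.9°] cycloidal, h=26: θ=81.5° here. β=8.5, B=85.9. 26·(0.0990 − sin(2π·0.0990)/(2π)) = 0.1626 → s = 0.1626
radial distance = base radius + s = 45 + 0.1626 = 45.1626

45.1626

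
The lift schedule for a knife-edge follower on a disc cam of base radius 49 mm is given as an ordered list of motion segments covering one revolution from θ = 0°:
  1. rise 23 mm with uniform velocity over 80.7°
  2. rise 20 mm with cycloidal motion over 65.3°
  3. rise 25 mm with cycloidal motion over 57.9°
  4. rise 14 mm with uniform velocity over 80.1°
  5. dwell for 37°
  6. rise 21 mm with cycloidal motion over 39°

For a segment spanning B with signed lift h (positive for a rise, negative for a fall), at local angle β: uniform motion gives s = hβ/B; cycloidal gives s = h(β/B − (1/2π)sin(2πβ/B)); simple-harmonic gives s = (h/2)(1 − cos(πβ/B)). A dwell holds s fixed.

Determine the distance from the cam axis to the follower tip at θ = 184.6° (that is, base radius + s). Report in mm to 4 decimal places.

seg 1 [0°–80.7°] uniform, h=23: full span → s += 23 → s = 23.0000
seg 2 [80.7°–146°] cycloidal, h=20: full span → s += 20 → s = 43.0000
seg 3 [146°–203.9°] cycloidal, h=25: θ=184.6° here. β=38.6, B=57.9. 25·(0.6667 − sin(2π·0.6667)/(2π)) = 20.1125 → s = 63.1125
radial distance = base radius + s = 49 + 63.1125 = 112.1125

112.1125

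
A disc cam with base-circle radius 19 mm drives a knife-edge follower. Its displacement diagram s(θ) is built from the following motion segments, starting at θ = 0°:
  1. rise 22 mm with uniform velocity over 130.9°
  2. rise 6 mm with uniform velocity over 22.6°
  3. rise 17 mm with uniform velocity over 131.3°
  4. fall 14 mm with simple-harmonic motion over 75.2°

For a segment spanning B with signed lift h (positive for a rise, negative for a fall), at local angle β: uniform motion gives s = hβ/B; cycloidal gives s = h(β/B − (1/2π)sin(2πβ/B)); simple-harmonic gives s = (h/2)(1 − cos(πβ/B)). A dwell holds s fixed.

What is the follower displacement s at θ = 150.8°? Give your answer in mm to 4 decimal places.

seg 1 [0°–130.9°] uniform, h=22: full span → s += 22 → s = 22.0000
seg 2 [130.9°–153.5°] uniform, h=6: θ=150.8° here. β=19.9, B=22.6. 6·19.9/22.6 = 5.2832 → s = 27.2832

27.2832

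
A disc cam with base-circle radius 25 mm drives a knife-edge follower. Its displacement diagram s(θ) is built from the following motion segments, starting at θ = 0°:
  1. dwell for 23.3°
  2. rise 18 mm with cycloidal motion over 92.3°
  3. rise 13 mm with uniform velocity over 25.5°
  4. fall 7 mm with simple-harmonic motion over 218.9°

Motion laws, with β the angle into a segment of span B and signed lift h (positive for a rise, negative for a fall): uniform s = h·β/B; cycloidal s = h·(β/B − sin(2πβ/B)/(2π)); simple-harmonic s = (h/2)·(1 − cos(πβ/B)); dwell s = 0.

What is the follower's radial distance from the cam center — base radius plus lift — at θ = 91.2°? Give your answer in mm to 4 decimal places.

seg 1 [0°–23.3°] dwell: s stays 0.0000
seg 2 [23.3°–115.6°] cycloidal, h=18: θ=91.2° here. β=67.9, B=92.3. 18·(0.7356 − sin(2π·0.7356)/(2π)) = 16.0947 → s = 16.0947
radial distance = base radius + s = 25 + 16.0947 = 41.0947

41.0947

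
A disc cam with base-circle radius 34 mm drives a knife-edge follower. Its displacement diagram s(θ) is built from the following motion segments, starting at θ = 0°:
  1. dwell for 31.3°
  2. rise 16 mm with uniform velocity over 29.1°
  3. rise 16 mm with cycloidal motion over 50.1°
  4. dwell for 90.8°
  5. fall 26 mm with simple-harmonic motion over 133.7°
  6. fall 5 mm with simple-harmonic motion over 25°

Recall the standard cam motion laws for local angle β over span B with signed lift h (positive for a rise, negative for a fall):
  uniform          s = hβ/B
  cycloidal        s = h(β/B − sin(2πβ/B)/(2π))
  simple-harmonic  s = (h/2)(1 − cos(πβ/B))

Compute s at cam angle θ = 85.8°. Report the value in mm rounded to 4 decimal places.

seg 1 [0°–31.3°] dwell: s stays 0.0000
seg 2 [31.3°–60.4°] uniform, h=16: full span → s += 16 → s = 16.0000
seg 3 [60.4°–110.5°] cycloidal, h=16: θ=85.8° here. β=25.4, B=50.1. 16·(0.5070 − sin(2π·0.5070)/(2π)) = 8.2235 → s = 24.2235

24.2235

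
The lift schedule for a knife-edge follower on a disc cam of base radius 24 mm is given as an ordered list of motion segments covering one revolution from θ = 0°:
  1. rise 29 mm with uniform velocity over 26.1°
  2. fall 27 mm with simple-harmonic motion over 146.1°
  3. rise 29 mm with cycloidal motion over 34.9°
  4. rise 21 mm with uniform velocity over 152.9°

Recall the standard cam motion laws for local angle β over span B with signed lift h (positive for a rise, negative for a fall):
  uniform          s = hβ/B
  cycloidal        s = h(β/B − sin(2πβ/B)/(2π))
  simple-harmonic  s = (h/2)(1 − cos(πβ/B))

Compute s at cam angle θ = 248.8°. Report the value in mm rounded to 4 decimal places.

seg 1 [0°–26.1°] uniform, h=29: full span → s += 29 → s = 29.0000
seg 2 [26.1°–172.2°] simple-harmonic, h=-27: full span → s += -27 → s = 2.0000
seg 3 [172.2°–207.1°] cycloidal, h=29: full span → s += 29 → s = 31.0000
seg 4 [207.1°–360°] uniform, h=21: θ=248.8° here. β=41.7, B=152.9. 21·41.7/152.9 = 5.7273 → s = 36.7273

36.7273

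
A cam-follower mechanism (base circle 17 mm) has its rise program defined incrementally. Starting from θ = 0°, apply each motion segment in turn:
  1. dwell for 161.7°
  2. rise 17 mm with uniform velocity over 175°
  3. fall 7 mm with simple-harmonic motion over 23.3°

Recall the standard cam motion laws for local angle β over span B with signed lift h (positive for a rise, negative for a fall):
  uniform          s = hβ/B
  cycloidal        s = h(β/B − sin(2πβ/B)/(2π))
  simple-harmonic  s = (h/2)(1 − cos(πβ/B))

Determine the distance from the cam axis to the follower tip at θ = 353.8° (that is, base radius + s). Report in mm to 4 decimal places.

seg 1 [0°–161.7°] dwell: s stays 0.0000
seg 2 [161.7°–336.7°] uniform, h=17: full span → s += 17 → s = 17.0000
seg 3 [336.7°–360°] simple-harmonic, h=-7: θ=353.8° here. β=17.1, B=23.3. -7/2·(1 − cos(π·0.7339)) = -5.8466 → s = 11.1534
radial distance = base radius + s = 17 + 11.1534 = 28.1534

28.1534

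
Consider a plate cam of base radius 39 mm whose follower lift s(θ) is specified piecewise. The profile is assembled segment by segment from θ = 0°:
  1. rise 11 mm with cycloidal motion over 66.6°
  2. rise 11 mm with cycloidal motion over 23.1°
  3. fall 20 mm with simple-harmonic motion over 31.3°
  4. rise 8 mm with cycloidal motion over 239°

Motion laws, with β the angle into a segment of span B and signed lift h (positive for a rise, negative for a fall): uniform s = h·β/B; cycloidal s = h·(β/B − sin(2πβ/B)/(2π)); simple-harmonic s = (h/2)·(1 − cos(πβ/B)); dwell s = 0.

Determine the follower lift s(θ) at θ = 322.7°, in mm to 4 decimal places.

seg 1 [0°–66.6°] cycloidal, h=11: full span → s += 11 → s = 11.0000
seg 2 [66.6°–89.7°] cycloidal, h=11: full span → s += 11 → s = 22.0000
seg 3 [89.7°–121°] simple-harmonic, h=-20: full span → s += -20 → s = 2.0000
seg 4 [121°–360°] cycloidal, h=8: θ=322.7° here. β=201.7, B=239. 8·(0.8439 − sin(2π·0.8439)/(2π)) = 7.8093 → s = 9.8093

9.8093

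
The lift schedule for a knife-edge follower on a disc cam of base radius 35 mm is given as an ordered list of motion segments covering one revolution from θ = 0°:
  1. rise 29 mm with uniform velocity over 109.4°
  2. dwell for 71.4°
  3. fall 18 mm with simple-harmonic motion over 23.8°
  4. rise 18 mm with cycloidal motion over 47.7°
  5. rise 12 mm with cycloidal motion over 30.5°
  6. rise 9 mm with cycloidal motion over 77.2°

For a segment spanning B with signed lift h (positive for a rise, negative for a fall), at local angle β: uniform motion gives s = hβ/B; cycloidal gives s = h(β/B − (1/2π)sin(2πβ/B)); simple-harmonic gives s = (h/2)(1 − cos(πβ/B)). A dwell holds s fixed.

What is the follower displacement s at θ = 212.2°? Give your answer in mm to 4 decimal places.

seg 1 [0°–109.4°] uniform, h=29: full span → s += 29 → s = 29.0000
seg 2 [109.4°–180.8°] dwell: s stays 29.0000
seg 3 [180.8°–204.6°] simple-harmonic, h=-18: full span → s += -18 → s = 11.0000
seg 4 [204.6°–252.3°] cycloidal, h=18: θ=212.2° here. β=7.6, B=47.7. 18·(0.1593 − sin(2π·0.1593)/(2π)) = 0.4556 → s = 11.4556

11.4556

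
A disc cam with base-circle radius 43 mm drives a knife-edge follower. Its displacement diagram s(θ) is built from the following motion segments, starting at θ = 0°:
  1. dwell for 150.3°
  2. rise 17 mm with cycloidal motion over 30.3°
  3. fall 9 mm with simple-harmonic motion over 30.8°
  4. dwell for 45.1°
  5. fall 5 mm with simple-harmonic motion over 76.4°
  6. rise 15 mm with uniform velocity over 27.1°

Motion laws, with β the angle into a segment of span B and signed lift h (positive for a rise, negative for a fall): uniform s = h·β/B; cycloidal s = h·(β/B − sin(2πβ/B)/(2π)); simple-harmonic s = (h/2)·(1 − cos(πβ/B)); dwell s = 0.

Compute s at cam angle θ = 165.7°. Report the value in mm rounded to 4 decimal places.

seg 1 [0°–150.3°] dwell: s stays 0.0000
seg 2 [150.3°–180.6°] cycloidal, h=17: θ=165.7° here. β=15.4, B=30.3. 17·(0.5083 − sin(2π·0.5083)/(2π)) = 8.7805 → s = 8.7805

8.7805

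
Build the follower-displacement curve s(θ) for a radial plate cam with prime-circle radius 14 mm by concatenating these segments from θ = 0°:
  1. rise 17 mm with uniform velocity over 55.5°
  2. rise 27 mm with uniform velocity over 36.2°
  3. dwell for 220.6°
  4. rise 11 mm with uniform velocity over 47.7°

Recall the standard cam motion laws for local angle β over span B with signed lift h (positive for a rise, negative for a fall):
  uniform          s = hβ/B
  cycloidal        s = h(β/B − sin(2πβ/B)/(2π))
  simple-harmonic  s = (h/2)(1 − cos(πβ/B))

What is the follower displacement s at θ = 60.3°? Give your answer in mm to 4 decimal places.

seg 1 [0°–55.5°] uniform, h=17: full span → s += 17 → s = 17.0000
seg 2 [55.5°–91.7°] uniform, h=27: θ=60.3° here. β=4.8, B=36.2. 27·4.8/36.2 = 3.5801 → s = 20.5801

20.5801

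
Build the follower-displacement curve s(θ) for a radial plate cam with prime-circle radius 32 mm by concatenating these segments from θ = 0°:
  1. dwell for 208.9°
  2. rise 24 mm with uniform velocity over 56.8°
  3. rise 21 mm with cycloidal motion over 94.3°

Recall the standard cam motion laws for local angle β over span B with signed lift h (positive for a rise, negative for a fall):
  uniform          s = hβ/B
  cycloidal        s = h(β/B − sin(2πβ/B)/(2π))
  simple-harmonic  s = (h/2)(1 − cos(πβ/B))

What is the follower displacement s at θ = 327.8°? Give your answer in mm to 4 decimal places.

seg 1 [0°–208.9°] dwell: s stays 0.0000
seg 2 [208.9°–265.7°] uniform, h=24: full span → s += 24 → s = 24.0000
seg 3 [265.7°–360°] cycloidal, h=21: θ=327.8° here. β=62.1, B=94.3. 21·(0.6585 − sin(2π·0.6585)/(2π)) = 16.6346 → s = 40.6346

40.6346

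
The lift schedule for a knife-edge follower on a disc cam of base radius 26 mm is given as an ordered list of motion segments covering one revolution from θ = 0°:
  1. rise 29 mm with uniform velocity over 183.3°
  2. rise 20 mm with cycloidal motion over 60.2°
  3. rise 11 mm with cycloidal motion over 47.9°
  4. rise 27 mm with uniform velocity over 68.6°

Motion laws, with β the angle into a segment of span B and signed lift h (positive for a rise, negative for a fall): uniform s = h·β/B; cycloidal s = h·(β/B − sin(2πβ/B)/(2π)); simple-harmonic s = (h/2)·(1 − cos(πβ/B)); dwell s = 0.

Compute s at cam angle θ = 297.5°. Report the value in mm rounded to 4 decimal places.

seg 1 [0°–183.3°] uniform, h=29: full span → s += 29 → s = 29.0000
seg 2 [183.3°–243.5°] cycloidal, h=20: full span → s += 20 → s = 49.0000
seg 3 [243.5°–291.4°] cycloidal, h=11: full span → s += 11 → s = 60.0000
seg 4 [291.4°–360°] uniform, h=27: θ=297.5° here. β=6.1, B=68.6. 27·6.1/68.6 = 2.4009 → s = 62.4009

62.4009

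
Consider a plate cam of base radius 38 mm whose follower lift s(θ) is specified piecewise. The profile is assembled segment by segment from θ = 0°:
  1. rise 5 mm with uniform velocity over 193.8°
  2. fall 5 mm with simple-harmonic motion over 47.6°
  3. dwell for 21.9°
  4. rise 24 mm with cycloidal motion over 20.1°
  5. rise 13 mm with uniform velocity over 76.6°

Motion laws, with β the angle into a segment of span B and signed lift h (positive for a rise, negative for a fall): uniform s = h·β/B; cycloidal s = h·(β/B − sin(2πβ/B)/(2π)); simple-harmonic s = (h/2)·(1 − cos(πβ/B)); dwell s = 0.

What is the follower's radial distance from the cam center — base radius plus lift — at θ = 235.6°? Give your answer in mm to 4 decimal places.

seg 1 [0°–193.8°] uniform, h=5: full span → s += 5 → s = 5.0000
seg 2 [193.8°–241.4°] simple-harmonic, h=-5: θ=235.6° here. β=41.8, B=47.6. -5/2·(1 − cos(π·0.8782)) = -4.8191 → s = 0.1809
radial distance = base radius + s = 38 + 0.1809 = 38.1809

38.1809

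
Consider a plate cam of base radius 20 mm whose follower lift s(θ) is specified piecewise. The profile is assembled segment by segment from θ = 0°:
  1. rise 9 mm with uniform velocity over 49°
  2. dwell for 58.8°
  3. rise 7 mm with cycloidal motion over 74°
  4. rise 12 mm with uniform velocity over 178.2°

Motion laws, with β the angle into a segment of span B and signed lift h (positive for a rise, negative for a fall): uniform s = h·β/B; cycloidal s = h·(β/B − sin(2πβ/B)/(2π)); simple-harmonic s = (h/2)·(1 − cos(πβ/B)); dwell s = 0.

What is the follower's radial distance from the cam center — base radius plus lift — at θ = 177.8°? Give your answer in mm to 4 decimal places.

seg 1 [0°–49°] uniform, h=9: full span → s += 9 → s = 9.0000
seg 2 [49°–107.8°] dwell: s stays 9.0000
seg 3 [107.8°–181.8°] cycloidal, h=7: θ=177.8° here. β=70, B=74. 7·(0.9459 − sin(2π·0.9459)/(2π)) = 6.9928 → s = 15.9928
radial distance = base radius + s = 20 + 15.9928 = 35.9928

35.9928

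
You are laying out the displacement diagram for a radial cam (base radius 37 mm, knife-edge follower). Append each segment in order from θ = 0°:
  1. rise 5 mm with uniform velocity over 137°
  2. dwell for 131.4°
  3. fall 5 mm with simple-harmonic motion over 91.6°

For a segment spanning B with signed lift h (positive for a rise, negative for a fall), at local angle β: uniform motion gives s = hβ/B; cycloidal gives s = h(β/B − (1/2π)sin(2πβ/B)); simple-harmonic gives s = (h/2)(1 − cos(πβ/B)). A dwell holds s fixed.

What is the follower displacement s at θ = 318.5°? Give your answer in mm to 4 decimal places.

seg 1 [0°–137°] uniform, h=5: full span → s += 5 → s = 5.0000
seg 2 [137°–268.4°] dwell: s stays 5.0000
seg 3 [268.4°–360°] simple-harmonic, h=-5: θ=318.5° here. β=50.1, B=91.6. -5/2·(1 − cos(π·0.5469)) = -2.8674 → s = 2.1326

2.1326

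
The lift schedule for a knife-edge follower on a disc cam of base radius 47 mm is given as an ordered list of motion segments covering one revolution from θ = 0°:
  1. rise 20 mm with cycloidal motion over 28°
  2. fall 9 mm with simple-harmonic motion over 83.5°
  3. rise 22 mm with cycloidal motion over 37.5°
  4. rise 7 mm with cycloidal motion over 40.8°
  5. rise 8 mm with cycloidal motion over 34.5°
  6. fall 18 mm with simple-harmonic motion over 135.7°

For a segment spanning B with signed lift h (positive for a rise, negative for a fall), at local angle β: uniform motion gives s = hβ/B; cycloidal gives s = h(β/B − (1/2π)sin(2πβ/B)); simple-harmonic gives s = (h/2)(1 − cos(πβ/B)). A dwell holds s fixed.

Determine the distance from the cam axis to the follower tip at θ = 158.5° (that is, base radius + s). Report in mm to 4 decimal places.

seg 1 [0°–28°] cycloidal, h=20: full span → s += 20 → s = 20.0000
seg 2 [28°–111.5°] simple-harmonic, h=-9: full span → s += -9 → s = 11.0000
seg 3 [111.5°–149°] cycloidal, h=22: full span → s += 22 → s = 33.0000
seg 4 [149°–189.8°] cycloidal, h=7: θ=158.5° here. β=9.5, B=40.8. 7·(0.2328 − sin(2π·0.2328)/(2π)) = 0.5223 → s = 33.5223
radial distance = base radius + s = 47 + 33.5223 = 80.5223

80.5223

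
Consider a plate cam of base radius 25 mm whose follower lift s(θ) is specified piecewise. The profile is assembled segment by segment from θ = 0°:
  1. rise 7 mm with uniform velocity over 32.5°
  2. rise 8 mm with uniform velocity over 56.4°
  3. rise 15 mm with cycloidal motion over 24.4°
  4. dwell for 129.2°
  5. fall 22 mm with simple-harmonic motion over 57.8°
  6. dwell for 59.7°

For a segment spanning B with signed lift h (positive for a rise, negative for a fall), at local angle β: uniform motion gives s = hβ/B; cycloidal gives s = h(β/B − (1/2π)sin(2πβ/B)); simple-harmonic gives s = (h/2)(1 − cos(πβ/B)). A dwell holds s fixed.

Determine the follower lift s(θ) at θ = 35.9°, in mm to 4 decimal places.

seg 1 [0°–32.5°] uniform, h=7: full span → s += 7 → s = 7.0000
seg 2 [32.5°–88.9°] uniform, h=8: θ=35.9° here. β=3.4, B=56.4. 8·3.4/56.4 = 0.4823 → s = 7.4823

7.4823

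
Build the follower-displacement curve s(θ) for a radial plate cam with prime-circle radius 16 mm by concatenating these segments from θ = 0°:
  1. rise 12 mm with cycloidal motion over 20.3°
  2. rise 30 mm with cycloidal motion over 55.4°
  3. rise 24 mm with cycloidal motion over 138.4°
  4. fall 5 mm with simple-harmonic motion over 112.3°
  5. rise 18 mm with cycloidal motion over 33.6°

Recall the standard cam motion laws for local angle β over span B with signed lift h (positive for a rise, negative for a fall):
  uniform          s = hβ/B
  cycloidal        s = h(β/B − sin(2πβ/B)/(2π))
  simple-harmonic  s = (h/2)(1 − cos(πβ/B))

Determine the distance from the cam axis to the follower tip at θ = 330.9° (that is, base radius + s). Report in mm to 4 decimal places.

seg 1 [0°–20.3°] cycloidal, h=12: full span → s += 12 → s = 12.0000
seg 2 [20.3°–75.7°] cycloidal, h=30: full span → s += 30 → s = 42.0000
seg 3 [75.7°–214.1°] cycloidal, h=24: full span → s += 24 → s = 66.0000
seg 4 [214.1°–326.4°] simple-harmonic, h=-5: full span → s += -5 → s = 61.0000
seg 5 [326.4°–360°] cycloidal, h=18: θ=330.9° here. β=4.5, B=33.6. 18·(0.1339 − sin(2π·0.1339)/(2π)) = 0.2746 → s = 61.2746
radial distance = base radius + s = 16 + 61.2746 = 77.2746

77.2746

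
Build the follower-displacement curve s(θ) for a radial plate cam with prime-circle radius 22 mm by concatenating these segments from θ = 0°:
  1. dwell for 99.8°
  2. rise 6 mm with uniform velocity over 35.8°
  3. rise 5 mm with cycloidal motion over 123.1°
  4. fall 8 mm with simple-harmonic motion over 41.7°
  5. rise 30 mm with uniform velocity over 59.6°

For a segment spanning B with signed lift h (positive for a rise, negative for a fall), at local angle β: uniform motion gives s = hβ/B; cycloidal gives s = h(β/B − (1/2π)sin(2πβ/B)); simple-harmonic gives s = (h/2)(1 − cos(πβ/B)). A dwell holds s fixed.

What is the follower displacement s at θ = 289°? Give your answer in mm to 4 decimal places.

seg 1 [0°–99.8°] dwell: s stays 0.0000
seg 2 [99.8°–135.6°] uniform, h=6: full span → s += 6 → s = 6.0000
seg 3 [135.6°–258.7°] cycloidal, h=5: full span → s += 5 → s = 11.0000
seg 4 [258.7°–300.4°] simple-harmonic, h=-8: θ=289° here. β=30.3, B=41.7. -8/2·(1 − cos(π·0.7266)) = -6.6132 → s = 4.3868

4.3868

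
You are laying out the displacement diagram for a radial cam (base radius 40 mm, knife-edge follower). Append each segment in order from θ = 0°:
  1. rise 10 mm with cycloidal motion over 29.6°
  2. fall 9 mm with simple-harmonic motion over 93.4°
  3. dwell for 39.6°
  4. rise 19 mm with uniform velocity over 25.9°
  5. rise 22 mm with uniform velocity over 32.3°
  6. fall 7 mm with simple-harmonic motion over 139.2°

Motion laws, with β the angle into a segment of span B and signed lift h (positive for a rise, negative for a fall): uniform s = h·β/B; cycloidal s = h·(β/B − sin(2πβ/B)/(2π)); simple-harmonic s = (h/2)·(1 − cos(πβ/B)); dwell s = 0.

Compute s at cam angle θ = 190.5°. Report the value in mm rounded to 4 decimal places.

seg 1 [0°–29.6°] cycloidal, h=10: full span → s += 10 → s = 10.0000
seg 2 [29.6°–123°] simple-harmonic, h=-9: full span → s += -9 → s = 1.0000
seg 3 [123°–162.6°] dwell: s stays 1.0000
seg 4 [162.6°–188.5°] uniform, h=19: full span → s += 19 → s = 20.0000
seg 5 [188.5°–220.8°] uniform, h=22: θ=190.5° here. β=2, B=32.3. 22·2/32.3 = 1.3622 → s = 21.3622

21.3622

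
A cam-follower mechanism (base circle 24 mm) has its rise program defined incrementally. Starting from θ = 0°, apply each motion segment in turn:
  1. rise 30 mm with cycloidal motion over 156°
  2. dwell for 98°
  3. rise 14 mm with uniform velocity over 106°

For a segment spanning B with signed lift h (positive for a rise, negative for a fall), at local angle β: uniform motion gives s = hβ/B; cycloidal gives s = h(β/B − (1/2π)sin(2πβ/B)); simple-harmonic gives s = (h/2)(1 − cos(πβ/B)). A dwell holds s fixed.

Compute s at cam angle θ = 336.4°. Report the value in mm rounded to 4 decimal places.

seg 1 [0°–156°] cycloidal, h=30: full span → s += 30 → s = 30.0000
seg 2 [156°–254°] dwell: s stays 30.0000
seg 3 [254°–360°] uniform, h=14: θ=336.4° here. β=82.4, B=106. 14·82.4/106 = 10.8830 → s = 40.8830

40.8830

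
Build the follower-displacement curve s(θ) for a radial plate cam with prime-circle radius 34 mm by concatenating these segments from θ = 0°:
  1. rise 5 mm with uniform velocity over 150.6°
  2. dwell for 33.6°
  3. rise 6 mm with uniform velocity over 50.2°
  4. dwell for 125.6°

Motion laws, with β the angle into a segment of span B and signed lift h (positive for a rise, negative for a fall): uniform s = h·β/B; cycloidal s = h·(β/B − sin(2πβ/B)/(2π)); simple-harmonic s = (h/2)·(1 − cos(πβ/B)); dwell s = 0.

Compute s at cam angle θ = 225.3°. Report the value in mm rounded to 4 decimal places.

seg 1 [0°–150.6°] uniform, h=5: full span → s += 5 → s = 5.0000
seg 2 [150.6°–184.2°] dwell: s stays 5.0000
seg 3 [184.2°–234.4°] uniform, h=6: θ=225.3° here. β=41.1, B=50.2. 6·41.1/50.2 = 4.9124 → s = 9.9124

9.9124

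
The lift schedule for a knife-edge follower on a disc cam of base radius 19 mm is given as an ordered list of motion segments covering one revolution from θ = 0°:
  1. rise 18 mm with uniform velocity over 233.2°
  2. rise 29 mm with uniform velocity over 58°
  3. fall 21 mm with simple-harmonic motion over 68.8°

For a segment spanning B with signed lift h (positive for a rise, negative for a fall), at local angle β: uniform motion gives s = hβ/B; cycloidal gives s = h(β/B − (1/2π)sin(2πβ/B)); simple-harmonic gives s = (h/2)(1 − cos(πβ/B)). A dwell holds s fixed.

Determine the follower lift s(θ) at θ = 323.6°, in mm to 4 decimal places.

seg 1 [0°–233.2°] uniform, h=18: full span → s += 18 → s = 18.0000
seg 2 [233.2°–291.2°] uniform, h=29: full span → s += 29 → s = 47.0000
seg 3 [291.2°–360°] simple-harmonic, h=-21: θ=323.6° here. β=32.4, B=68.8. -21/2·(1 − cos(π·0.4709)) = -9.5424 → s = 37.4576

37.4576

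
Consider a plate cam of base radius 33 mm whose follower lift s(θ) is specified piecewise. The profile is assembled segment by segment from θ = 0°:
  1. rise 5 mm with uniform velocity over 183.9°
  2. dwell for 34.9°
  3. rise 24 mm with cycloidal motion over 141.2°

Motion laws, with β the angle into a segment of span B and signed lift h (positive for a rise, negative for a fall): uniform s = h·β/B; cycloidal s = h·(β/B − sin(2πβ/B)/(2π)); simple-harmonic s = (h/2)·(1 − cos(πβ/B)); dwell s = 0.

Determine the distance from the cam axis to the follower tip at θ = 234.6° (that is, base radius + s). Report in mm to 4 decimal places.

seg 1 [0°–183.9°] uniform, h=5: full span → s += 5 → s = 5.0000
seg 2 [183.9°–218.8°] dwell: s stays 5.0000
seg 3 [218.8°–360°] cycloidal, h=24: θ=234.6° here. β=15.8, B=141.2. 24·(0.1119 − sin(2π·0.1119)/(2π)) = 0.2158 → s = 5.2158
radial distance = base radius + s = 33 + 5.2158 = 38.2158

38.2158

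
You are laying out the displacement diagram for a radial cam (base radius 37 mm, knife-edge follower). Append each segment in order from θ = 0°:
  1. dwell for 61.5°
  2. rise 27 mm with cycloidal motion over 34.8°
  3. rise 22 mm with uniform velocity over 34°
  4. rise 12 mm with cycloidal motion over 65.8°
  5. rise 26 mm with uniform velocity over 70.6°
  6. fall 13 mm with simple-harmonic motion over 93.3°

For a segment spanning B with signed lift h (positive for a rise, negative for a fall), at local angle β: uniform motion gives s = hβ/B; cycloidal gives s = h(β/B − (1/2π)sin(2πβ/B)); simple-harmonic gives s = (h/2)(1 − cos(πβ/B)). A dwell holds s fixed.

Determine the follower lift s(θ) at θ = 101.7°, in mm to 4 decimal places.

seg 1 [0°–61.5°] dwell: s stays 0.0000
seg 2 [61.5°–96.3°] cycloidal, h=27: full span → s += 27 → s = 27.0000
seg 3 [96.3°–130.3°] uniform, h=22: θ=101.7° here. β=5.4, B=34. 22·5.4/34 = 3.4941 → s = 30.4941

30.4941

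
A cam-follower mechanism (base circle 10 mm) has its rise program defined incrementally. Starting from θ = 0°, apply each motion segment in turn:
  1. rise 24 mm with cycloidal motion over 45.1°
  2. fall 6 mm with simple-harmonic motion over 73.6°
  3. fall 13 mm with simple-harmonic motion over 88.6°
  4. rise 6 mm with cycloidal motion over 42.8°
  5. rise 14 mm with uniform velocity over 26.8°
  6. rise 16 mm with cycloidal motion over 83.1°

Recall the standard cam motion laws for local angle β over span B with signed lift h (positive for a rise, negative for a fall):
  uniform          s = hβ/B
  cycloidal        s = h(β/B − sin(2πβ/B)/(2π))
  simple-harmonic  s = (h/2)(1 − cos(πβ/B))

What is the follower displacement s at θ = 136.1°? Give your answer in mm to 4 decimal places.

seg 1 [0°–45.1°] cycloidal, h=24: full span → s += 24 → s = 24.0000
seg 2 [45.1°–118.7°] simple-harmonic, h=-6: full span → s += -6 → s = 18.0000
seg 3 [118.7°–207.3°] simple-harmonic, h=-13: θ=136.1° here. β=17.4, B=88.6. -13/2·(1 − cos(π·0.1964)) = -1.1984 → s = 16.8016

16.8016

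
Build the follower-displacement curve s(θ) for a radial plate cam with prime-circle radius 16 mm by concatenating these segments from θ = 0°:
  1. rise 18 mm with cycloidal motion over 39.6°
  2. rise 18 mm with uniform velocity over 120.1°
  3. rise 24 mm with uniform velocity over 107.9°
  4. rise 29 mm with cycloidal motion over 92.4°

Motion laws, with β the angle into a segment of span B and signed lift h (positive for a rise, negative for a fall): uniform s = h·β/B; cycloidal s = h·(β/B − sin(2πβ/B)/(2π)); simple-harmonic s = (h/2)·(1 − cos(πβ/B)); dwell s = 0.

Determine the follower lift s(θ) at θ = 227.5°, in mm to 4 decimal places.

seg 1 [0°–39.6°] cycloidal, h=18: full span → s += 18 → s = 18.0000
seg 2 [39.6°–159.7°] uniform, h=18: full span → s += 18 → s = 36.0000
seg 3 [159.7°–267.6°] uniform, h=24: θ=227.5° here. β=67.8, B=107.9. 24·67.8/107.9 = 15.0806 → s = 51.0806

51.0806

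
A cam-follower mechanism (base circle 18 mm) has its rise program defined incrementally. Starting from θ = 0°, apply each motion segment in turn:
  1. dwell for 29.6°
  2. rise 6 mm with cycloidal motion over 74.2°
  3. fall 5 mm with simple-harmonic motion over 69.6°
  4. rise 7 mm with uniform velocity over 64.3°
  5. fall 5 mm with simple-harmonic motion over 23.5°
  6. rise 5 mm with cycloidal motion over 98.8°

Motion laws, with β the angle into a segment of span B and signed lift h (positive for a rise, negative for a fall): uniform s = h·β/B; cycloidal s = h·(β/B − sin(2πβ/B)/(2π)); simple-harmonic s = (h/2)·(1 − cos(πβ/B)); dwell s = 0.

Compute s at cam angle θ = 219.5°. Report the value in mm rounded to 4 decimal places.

seg 1 [0°–29.6°] dwell: s stays 0.0000
seg 2 [29.6°–103.8°] cycloidal, h=6: full span → s += 6 → s = 6.0000
seg 3 [103.8°–173.4°] simple-harmonic, h=-5: full span → s += -5 → s = 1.0000
seg 4 [173.4°–237.7°] uniform, h=7: θ=219.5° here. β=46.1, B=64.3. 7·46.1/64.3 = 5.0187 → s = 6.0187

6.0187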